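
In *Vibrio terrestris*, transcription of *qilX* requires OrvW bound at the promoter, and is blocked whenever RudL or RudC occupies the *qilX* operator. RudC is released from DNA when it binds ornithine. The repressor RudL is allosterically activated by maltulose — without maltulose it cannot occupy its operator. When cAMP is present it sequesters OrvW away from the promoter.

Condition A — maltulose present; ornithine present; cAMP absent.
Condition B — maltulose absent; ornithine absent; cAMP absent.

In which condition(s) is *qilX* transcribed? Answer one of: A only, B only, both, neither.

Condition A:
Maltulose is present, so RudL is active.
Ornithine is present, so RudC is inactive.
cAMP is absent, so OrvW is active.
With repressor RudL bound, *qilX* is not transcribed.
→ *qilX* is OFF in A.
Condition B:
Maltulose is absent, so RudL is inactive.
Ornithine is absent, so RudC is active.
cAMP is absent, so OrvW is active.
With repressor RudC bound, *qilX* is not transcribed.
→ *qilX* is OFF in B.

neither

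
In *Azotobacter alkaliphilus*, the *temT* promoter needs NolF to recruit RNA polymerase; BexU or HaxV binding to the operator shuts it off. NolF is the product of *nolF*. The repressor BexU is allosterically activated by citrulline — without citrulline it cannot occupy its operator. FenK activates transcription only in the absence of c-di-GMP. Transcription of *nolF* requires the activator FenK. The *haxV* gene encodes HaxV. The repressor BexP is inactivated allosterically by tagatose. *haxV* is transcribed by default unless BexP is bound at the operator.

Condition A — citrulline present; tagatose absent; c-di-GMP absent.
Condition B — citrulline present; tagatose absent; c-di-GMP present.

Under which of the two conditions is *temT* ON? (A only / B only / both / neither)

Condition A:
Citrulline is present, so BexU is active.
Tagatose is absent, so BexP is active.
With repressor BexP bound, *haxV* is not transcribed.
So HaxV is not produced.
c-di-GMP is absent, so FenK is active.
No repressor is bound and FenK is active, so *nolF* is transcribed.
So NolF is produced and active.
With repressor BexU bound, *temT* is not transcribed.
→ *temT* is OFF in A.
Condition B:
Citrulline is present, so BexU is active.
Tagatose is absent, so BexP is active.
With repressor BexP bound, *haxV* is not transcribed.
So HaxV is not produced.
c-di-GMP is present, so FenK is inactive.
Required activator FenK is absent, so *nolF* is not transcribed.
So NolF is not produced.
With repressor BexU bound, *temT* is not transcribed.
→ *temT* is OFF in B.

neither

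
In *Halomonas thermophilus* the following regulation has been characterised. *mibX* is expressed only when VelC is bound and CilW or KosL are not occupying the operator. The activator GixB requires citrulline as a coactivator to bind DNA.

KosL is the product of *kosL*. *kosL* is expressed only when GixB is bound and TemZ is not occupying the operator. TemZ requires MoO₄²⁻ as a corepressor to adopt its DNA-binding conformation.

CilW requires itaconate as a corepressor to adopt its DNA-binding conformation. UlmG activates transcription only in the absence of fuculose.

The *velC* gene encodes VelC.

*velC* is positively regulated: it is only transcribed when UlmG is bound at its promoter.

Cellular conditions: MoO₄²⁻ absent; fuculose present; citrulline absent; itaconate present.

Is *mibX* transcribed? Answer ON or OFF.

Itaconate is present, so CilW is active.
MoO₄²⁻ is absent, so TemZ is inactive.
Citrulline is absent, so GixB is inactive.
Required activator GixB is absent, so *kosL* is not transcribed.
So KosL is not produced.
Fuculose is present, so UlmG is inactive.
Required activator UlmG is absent, so *velC* is not transcribed.
So VelC is not produced.
With repressor CilW bound, *mibX* is not transcribed.

OFF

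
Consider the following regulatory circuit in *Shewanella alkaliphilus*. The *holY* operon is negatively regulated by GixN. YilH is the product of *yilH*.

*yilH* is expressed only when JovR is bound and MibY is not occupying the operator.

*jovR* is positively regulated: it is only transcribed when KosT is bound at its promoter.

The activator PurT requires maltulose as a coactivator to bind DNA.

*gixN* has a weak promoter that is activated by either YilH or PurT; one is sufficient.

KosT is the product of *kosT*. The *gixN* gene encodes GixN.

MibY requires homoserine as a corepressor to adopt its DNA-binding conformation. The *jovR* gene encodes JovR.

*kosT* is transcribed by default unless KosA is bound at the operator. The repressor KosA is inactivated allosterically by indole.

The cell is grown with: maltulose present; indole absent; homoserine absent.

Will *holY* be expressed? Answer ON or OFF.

Indole is absent, so KosA is active.
With repressor KosA bound, *kosT* is not transcribed.
So KosT is not produced.
Required activator KosT is absent, so *jovR* is not transcribed.
So JovR is not produced.
Homoserine is absent, so MibY is inactive.
Required activator JovR is absent, so *yilH* is not transcribed.
So YilH is not produced.
Maltulose is present, so PurT is active.
Activator PurT is present, so *gixN* is transcribed.
So GixN is produced and active.
With repressor GixN bound, *holY* is not transcribed.

OFF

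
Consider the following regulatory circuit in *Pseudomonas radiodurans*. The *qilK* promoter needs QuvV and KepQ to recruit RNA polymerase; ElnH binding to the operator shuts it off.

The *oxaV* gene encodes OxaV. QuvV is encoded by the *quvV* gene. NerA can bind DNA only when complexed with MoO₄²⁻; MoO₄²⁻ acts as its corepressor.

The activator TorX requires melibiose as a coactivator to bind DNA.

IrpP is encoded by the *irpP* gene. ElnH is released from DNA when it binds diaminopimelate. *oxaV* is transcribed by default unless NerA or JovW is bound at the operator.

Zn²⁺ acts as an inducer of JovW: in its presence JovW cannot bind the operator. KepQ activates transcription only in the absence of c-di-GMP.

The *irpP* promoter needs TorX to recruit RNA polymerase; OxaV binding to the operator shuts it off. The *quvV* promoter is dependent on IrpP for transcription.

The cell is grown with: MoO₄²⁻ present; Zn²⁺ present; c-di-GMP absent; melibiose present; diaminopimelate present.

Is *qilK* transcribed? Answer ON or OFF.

Melibiose is present, so TorX is active.
MoO₄²⁻ is present, so NerA is active.
Zn²⁺ is present, so JovW is inactive.
With repressor NerA bound, *oxaV* is not transcribed.
So OxaV is not produced.
No repressor is bound and TorX is active, so *irpP* is transcribed.
So IrpP is produced and active.
No repressor is bound and IrpP is active, so *quvV* is transcribed.
So QuvV is produced and active.
c-di-GMP is absent, so KepQ is active.
Diaminopimelate is present, so ElnH is inactive.
No repressor is bound and QuvV and KepQ are active, so *qilK* is transcribed.

ON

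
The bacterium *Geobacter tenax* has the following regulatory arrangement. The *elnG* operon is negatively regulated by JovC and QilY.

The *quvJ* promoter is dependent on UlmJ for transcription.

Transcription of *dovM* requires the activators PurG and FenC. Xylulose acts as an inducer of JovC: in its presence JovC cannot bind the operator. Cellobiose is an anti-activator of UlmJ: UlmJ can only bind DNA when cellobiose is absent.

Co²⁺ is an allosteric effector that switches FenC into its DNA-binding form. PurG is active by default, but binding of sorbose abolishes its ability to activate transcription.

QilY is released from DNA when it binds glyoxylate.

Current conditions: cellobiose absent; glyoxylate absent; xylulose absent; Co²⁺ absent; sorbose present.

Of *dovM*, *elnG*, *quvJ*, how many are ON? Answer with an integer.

1

Sorbose is present, so PurG is inactive.
Co²⁺ is absent, so FenC is inactive.
Required activator PurG is absent, so *dovM* is not transcribed.
→ *dovM* is OFF.
Xylulose is absent, so JovC is active.
Glyoxylate is absent, so QilY is active.
With repressor JovC bound, *elnG* is not transcribed.
→ *elnG* is OFF.
Cellobiose is absent, so UlmJ is active.
No repressor is bound and UlmJ is active, so *quvJ* is transcribed.
→ *quvJ* is ON.
1 of the 3 genes is transcribed.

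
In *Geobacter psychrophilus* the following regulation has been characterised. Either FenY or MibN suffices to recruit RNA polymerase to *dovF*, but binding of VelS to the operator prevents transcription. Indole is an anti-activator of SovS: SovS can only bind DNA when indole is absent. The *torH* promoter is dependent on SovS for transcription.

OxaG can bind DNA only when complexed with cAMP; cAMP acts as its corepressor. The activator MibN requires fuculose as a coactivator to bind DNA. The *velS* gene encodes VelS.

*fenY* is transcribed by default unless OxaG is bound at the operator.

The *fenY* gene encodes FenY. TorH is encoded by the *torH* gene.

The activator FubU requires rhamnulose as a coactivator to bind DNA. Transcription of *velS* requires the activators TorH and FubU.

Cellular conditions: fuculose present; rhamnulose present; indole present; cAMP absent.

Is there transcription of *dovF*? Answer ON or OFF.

cAMP is absent, so OxaG is inactive.
With no repressor bound, *fenY* is transcribed.
So FenY is produced and active.
Fuculose is present, so MibN is active.
Indole is present, so SovS is inactive.
Required activator SovS is absent, so *torH* is not transcribed.
So TorH is not produced.
Rhamnulose is present, so FubU is active.
Required activator TorH is absent, so *velS* is not transcribed.
So VelS is not produced.
Activator FenY is present, so *dovF* is transcribed.

ON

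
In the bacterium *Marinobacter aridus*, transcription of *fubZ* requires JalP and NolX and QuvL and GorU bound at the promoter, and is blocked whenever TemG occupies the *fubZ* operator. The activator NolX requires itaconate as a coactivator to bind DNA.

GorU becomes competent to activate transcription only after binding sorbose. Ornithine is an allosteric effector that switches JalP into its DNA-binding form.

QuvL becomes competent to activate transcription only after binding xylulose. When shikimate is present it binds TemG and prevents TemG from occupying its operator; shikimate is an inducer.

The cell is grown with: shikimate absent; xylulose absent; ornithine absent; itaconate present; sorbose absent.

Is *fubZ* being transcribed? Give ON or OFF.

OFF

Ornithine is absent, so JalP is inactive.
Itaconate is present, so NolX is active.
Xylulose is absent, so QuvL is inactive.
Sorbose is absent, so GorU is inactive.
Shikimate is absent, so TemG is active.
With repressor TemG bound, *fubZ* is not transcribed.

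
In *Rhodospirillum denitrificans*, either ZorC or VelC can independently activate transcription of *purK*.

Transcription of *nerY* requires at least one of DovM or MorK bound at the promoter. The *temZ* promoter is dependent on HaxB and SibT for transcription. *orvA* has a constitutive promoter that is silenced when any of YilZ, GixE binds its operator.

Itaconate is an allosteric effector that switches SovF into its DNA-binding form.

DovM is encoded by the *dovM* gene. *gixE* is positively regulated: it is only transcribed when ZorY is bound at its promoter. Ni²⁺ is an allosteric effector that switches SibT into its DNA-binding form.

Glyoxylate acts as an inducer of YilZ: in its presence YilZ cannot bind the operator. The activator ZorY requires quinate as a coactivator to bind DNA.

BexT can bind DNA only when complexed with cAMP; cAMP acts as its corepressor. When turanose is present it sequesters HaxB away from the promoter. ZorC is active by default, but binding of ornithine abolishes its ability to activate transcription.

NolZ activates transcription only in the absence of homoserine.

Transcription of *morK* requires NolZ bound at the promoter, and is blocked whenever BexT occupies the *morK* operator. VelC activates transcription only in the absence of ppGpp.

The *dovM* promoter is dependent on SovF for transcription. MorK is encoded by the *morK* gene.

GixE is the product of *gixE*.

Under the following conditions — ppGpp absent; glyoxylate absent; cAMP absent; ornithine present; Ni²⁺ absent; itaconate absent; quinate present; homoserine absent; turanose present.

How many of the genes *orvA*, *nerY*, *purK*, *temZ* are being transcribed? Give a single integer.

Glyoxylate is absent, so YilZ is active.
Quinate is present, so ZorY is active.
No repressor is bound and ZorY is active, so *gixE* is transcribed.
So GixE is produced and active.
With repressor YilZ bound, *orvA* is not transcribed.
→ *orvA* is OFF.
Itaconate is absent, so SovF is inactive.
Required activator SovF is absent, so *dovM* is not transcribed.
So DovM is not produced.
Homoserine is absent, so NolZ is active.
cAMP is absent, so BexT is inactive.
No repressor is bound and NolZ is active, so *morK* is transcribed.
So MorK is produced and active.
Activator MorK is present, so *nerY* is transcribed.
→ *nerY* is ON.
Ornithine is present, so ZorC is inactive.
ppGpp is absent, so VelC is active.
Activator VelC is present, so *purK* is transcribed.
→ *purK* is ON.
Turanose is present, so HaxB is inactive.
Ni²⁺ is absent, so SibT is inactive.
Required activator HaxB is absent, so *temZ* is not transcribed.
→ *temZ* is OFF.
2 of the 4 genes are transcribed.

2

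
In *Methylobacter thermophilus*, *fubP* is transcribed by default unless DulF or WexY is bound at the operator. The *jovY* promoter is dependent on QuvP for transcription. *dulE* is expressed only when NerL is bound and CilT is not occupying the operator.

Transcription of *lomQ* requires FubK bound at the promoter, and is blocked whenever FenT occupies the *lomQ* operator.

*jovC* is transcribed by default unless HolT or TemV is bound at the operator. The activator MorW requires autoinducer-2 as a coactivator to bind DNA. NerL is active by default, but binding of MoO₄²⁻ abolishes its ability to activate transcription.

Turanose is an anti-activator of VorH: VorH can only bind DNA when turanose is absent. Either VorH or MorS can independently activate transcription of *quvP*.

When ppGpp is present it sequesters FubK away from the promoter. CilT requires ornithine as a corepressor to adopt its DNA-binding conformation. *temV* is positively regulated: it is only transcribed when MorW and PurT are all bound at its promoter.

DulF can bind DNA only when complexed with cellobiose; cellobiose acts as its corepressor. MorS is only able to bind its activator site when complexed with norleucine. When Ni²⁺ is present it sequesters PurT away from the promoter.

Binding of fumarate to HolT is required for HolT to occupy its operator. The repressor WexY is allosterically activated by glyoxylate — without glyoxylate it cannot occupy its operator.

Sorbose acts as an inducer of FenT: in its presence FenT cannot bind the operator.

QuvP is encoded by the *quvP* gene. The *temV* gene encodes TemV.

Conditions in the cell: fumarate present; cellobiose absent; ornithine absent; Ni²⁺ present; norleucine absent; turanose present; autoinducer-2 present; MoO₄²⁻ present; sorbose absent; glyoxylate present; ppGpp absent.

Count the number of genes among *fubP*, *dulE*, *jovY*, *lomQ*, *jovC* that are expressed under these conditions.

Cellobiose is absent, so DulF is inactive.
Glyoxylate is present, so WexY is active.
With repressor WexY bound, *fubP* is not transcribed.
→ *fubP* is OFF.
Ornithine is absent, so CilT is inactive.
MoO₄²⁻ is present, so NerL is inactive.
Required activator NerL is absent, so *dulE* is not transcribed.
→ *dulE* is OFF.
Turanose is present, so VorH is inactive.
Norleucine is absent, so MorS is inactive.
No activator is available at the *quvP* promoter, so *quvP* is not transcribed.
So QuvP is not produced.
Required activator QuvP is absent, so *jovY* is not transcribed.
→ *jovY* is OFF.
ppGpp is absent, so FubK is active.
Sorbose is absent, so FenT is active.
With repressor FenT bound, *lomQ* is not transcribed.
→ *lomQ* is OFF.
Fumarate is present, so HolT is active.
Autoinducer-2 is present, so MorW is active.
Ni²⁺ is present, so PurT is inactive.
Required activator PurT is absent, so *temV* is not transcribed.
So TemV is not produced.
With repressor HolT bound, *jovC* is not transcribed.
→ *jovC* is OFF.
0 of the 5 genes are transcribed.

0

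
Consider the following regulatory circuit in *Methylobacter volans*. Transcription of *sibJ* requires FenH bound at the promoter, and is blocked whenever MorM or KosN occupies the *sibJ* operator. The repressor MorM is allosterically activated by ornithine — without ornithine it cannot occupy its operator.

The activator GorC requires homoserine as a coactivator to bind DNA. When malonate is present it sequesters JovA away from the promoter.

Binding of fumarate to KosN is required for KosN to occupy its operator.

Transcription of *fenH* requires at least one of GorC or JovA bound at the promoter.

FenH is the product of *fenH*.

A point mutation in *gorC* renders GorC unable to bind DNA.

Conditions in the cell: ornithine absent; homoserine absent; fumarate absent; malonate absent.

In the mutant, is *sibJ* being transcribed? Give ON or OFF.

ON

Ornithine is absent, so MorM is inactive.
Fumarate is absent, so KosN is inactive.
GorC is non-functional in this strain, so it has no effect.
Malonate is absent, so JovA is active.
Activator JovA is present, so *fenH* is transcribed.
So FenH is produced and active.
No repressor is bound and FenH is active, so *sibJ* is transcribed.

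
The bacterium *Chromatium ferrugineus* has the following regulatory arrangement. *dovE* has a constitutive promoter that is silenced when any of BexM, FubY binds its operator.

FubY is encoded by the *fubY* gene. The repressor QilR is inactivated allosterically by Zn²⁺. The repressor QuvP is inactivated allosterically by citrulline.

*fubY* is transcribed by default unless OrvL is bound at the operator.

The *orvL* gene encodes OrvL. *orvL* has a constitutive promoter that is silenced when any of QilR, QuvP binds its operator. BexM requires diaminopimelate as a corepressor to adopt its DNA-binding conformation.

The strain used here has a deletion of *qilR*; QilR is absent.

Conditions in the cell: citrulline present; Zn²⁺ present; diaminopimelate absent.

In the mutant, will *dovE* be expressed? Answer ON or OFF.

ON

Diaminopimelate is absent, so BexM is inactive.
QilR is non-functional in this strain, so it has no effect.
Citrulline is present, so QuvP is inactive.
With no repressor bound, *orvL* is transcribed.
So OrvL is produced and active.
With repressor OrvL bound, *fubY* is not transcribed.
So FubY is not produced.
With no repressor bound, *dovE* is transcribed.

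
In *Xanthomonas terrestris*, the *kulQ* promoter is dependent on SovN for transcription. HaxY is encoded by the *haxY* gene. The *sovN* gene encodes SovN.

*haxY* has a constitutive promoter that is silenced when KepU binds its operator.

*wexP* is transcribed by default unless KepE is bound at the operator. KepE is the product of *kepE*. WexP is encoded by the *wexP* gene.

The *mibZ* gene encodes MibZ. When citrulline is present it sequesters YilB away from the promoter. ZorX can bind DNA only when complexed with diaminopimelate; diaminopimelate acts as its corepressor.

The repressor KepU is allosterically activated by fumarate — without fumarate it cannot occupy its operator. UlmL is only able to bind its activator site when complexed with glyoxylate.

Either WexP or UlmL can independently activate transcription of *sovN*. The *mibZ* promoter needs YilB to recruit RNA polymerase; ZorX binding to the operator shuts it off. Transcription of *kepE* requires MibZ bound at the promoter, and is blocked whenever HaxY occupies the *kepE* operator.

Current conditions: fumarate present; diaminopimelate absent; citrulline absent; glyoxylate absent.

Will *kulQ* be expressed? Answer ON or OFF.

OFF

Diaminopimelate is absent, so ZorX is inactive.
Citrulline is absent, so YilB is active.
No repressor is bound and YilB is active, so *mibZ* is transcribed.
So MibZ is produced and active.
Fumarate is present, so KepU is active.
With repressor KepU bound, *haxY* is not transcribed.
So HaxY is not produced.
No repressor is bound and MibZ is active, so *kepE* is transcribed.
So KepE is produced and active.
With repressor KepE bound, *wexP* is not transcribed.
So WexP is not produced.
Glyoxylate is absent, so UlmL is inactive.
No activator is available at the *sovN* promoter, so *sovN* is not transcribed.
So SovN is not produced.
Required activator SovN is absent, so *kulQ* is not transcribed.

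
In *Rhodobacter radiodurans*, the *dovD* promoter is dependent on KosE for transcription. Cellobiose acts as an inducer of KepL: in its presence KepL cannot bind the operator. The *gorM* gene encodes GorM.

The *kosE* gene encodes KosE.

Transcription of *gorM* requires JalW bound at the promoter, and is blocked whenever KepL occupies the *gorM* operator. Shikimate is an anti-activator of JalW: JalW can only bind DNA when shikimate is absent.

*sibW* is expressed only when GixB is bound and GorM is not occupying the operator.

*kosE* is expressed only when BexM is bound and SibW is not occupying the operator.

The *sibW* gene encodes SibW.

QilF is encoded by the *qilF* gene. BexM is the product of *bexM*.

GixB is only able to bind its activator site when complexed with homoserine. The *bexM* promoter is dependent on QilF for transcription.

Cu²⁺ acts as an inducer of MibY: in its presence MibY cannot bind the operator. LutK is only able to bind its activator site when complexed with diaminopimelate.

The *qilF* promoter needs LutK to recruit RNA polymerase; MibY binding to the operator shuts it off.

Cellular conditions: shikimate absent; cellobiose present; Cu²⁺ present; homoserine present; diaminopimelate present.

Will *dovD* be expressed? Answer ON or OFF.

Shikimate is absent, so JalW is active.
Cellobiose is present, so KepL is inactive.
No repressor is bound and JalW is active, so *gorM* is transcribed.
So GorM is produced and active.
Homoserine is present, so GixB is active.
With repressor GorM bound, *sibW* is not transcribed.
So SibW is not produced.
Cu²⁺ is present, so MibY is inactive.
Diaminopimelate is present, so LutK is active.
No repressor is bound and LutK is active, so *qilF* is transcribed.
So QilF is produced and active.
No repressor is bound and QilF is active, so *bexM* is transcribed.
So BexM is produced and active.
No repressor is bound and BexM is active, so *kosE* is transcribed.
So KosE is produced and active.
No repressor is bound and KosE is active, so *dovD* is transcribed.

ON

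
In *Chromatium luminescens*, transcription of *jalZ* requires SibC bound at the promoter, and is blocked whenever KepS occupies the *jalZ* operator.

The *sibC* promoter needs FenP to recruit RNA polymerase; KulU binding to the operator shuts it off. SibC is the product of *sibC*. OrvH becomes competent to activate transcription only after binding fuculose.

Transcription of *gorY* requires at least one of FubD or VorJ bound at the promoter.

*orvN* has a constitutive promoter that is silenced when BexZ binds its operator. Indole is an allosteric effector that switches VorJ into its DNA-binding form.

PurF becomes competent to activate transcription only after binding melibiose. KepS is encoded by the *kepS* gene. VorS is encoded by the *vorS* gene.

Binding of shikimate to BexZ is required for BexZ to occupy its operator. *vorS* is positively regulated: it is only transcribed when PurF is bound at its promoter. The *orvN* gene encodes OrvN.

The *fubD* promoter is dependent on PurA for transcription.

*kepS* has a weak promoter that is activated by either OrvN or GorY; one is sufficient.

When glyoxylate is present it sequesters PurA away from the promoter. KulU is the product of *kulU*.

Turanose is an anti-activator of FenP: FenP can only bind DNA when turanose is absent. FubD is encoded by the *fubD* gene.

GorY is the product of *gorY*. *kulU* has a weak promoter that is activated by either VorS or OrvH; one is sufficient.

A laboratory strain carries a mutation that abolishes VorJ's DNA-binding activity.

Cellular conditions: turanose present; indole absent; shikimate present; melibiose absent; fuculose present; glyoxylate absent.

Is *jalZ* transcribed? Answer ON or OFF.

OFF

Turanose is present, so FenP is inactive.
Melibiose is absent, so PurF is inactive.
Required activator PurF is absent, so *vorS* is not transcribed.
So VorS is not produced.
Fuculose is present, so OrvH is active.
Activator OrvH is present, so *kulU* is transcribed.
So KulU is produced and active.
With repressor KulU bound, *sibC* is not transcribed.
So SibC is not produced.
Shikimate is present, so BexZ is active.
With repressor BexZ bound, *orvN* is not transcribed.
So OrvN is not produced.
Glyoxylate is absent, so PurA is active.
No repressor is bound and PurA is active, so *fubD* is transcribed.
So FubD is produced and active.
VorJ is non-functional in this strain, so it has no effect.
Activator FubD is present, so *gorY* is transcribed.
So GorY is produced and active.
Activator GorY is present, so *kepS* is transcribed.
So KepS is produced and active.
With repressor KepS bound, *jalZ* is not transcribed.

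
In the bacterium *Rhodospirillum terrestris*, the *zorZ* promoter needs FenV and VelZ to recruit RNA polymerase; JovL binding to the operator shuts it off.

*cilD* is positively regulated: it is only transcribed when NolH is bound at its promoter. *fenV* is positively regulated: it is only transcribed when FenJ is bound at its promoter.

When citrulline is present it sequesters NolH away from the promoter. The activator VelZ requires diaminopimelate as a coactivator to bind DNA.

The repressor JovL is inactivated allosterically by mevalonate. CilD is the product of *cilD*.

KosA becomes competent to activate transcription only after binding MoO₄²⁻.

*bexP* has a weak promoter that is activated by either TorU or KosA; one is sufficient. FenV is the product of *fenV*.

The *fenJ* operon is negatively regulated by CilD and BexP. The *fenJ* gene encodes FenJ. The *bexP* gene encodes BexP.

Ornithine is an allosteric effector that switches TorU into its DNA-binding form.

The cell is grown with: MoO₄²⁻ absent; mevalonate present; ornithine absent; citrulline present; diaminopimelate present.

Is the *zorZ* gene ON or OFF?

Citrulline is present, so NolH is inactive.
Required activator NolH is absent, so *cilD* is not transcribed.
So CilD is not produced.
Ornithine is absent, so TorU is inactive.
MoO₄²⁻ is absent, so KosA is inactive.
No activator is available at the *bexP* promoter, so *bexP* is not transcribed.
So BexP is not produced.
With no repressor bound, *fenJ* is transcribed.
So FenJ is produced and active.
No repressor is bound and FenJ is active, so *fenV* is transcribed.
So FenV is produced and active.
Mevalonate is present, so JovL is inactive.
Diaminopimelate is present, so VelZ is active.
No repressor is bound and FenV and VelZ are active, so *zorZ* is transcribed.

ON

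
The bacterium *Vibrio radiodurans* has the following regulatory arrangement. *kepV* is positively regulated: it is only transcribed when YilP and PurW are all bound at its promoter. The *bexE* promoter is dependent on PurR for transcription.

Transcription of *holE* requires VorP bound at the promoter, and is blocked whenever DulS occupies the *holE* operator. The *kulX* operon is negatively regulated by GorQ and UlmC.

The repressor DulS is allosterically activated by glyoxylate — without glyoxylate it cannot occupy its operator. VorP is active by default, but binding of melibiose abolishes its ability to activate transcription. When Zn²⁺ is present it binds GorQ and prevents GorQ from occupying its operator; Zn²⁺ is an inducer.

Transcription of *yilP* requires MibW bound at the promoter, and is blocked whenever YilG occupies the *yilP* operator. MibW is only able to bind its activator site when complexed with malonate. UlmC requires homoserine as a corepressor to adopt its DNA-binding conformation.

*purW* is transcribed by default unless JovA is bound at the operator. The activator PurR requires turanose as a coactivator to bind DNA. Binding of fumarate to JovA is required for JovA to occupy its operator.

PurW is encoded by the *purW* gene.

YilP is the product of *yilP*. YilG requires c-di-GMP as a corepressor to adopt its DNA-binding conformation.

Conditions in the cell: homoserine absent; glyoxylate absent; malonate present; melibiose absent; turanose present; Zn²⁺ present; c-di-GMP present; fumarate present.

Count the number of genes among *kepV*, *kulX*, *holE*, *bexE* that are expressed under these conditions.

3

Malonate is present, so MibW is active.
c-di-GMP is present, so YilG is active.
With repressor YilG bound, *yilP* is not transcribed.
So YilP is not produced.
Fumarate is present, so JovA is active.
With repressor JovA bound, *purW* is not transcribed.
So PurW is not produced.
Required activator YilP is absent, so *kepV* is not transcribed.
→ *kepV* is OFF.
Zn²⁺ is present, so GorQ is inactive.
Homoserine is absent, so UlmC is inactive.
With no repressor bound, *kulX* is transcribed.
→ *kulX* is ON.
Melibiose is absent, so VorP is active.
Glyoxylate is absent, so DulS is inactive.
No repressor is bound and VorP is active, so *holE* is transcribed.
→ *holE* is ON.
Turanose is present, so PurR is active.
No repressor is bound and PurR is active, so *bexE* is transcribed.
→ *bexE* is ON.
3 of the 4 genes are transcribed.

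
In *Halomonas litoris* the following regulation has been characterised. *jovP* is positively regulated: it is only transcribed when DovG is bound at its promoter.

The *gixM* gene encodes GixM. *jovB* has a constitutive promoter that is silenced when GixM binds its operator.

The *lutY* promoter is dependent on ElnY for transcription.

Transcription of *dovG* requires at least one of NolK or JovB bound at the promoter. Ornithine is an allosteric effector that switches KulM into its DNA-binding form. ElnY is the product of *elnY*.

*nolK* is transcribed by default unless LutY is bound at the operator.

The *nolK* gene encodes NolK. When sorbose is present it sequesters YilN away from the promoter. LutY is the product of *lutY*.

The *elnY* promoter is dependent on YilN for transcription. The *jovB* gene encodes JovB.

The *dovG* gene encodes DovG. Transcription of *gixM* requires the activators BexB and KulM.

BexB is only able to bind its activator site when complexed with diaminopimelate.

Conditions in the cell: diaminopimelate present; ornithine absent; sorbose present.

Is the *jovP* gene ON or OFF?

Sorbose is present, so YilN is inactive.
Required activator YilN is absent, so *elnY* is not transcribed.
So ElnY is not produced.
Required activator ElnY is absent, so *lutY* is not transcribed.
So LutY is not produced.
With no repressor bound, *nolK* is transcribed.
So NolK is produced and active.
Diaminopimelate is present, so BexB is active.
Ornithine is absent, so KulM is inactive.
Required activator KulM is absent, so *gixM* is not transcribed.
So GixM is not produced.
With no repressor bound, *jovB* is transcribed.
So JovB is produced and active.
Activator NolK is present, so *dovG* is transcribed.
So DovG is produced and active.
No repressor is bound and DovG is active, so *jovP* is transcribed.

ON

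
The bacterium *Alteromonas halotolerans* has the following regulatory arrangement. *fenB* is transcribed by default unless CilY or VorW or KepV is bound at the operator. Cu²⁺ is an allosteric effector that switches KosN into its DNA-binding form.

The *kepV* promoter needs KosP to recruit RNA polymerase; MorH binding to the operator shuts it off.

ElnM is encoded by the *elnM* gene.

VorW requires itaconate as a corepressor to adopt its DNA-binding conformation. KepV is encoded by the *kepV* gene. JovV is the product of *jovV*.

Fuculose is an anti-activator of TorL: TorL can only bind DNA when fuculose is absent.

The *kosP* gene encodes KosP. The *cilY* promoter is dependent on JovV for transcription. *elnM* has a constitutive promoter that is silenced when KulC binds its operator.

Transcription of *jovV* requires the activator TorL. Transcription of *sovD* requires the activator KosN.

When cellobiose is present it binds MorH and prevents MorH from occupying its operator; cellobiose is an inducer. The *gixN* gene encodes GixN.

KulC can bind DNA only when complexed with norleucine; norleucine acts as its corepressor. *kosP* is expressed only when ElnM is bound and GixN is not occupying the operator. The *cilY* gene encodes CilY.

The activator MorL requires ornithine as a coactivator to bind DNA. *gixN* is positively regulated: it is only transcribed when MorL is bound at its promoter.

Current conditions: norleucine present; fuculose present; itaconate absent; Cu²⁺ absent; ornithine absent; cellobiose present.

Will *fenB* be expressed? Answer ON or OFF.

ON

Fuculose is present, so TorL is inactive.
Required activator TorL is absent, so *jovV* is not transcribed.
So JovV is not produced.
Required activator JovV is absent, so *cilY* is not transcribed.
So CilY is not produced.
Itaconate is absent, so VorW is inactive.
Ornithine is absent, so MorL is inactive.
Required activator MorL is absent, so *gixN* is not transcribed.
So GixN is not produced.
Norleucine is present, so KulC is active.
With repressor KulC bound, *elnM* is not transcribed.
So ElnM is not produced.
Required activator ElnM is absent, so *kosP* is not transcribed.
So KosP is not produced.
Cellobiose is present, so MorH is inactive.
Required activator KosP is absent, so *kepV* is not transcribed.
So KepV is not produced.
With no repressor bound, *fenB* is transcribed.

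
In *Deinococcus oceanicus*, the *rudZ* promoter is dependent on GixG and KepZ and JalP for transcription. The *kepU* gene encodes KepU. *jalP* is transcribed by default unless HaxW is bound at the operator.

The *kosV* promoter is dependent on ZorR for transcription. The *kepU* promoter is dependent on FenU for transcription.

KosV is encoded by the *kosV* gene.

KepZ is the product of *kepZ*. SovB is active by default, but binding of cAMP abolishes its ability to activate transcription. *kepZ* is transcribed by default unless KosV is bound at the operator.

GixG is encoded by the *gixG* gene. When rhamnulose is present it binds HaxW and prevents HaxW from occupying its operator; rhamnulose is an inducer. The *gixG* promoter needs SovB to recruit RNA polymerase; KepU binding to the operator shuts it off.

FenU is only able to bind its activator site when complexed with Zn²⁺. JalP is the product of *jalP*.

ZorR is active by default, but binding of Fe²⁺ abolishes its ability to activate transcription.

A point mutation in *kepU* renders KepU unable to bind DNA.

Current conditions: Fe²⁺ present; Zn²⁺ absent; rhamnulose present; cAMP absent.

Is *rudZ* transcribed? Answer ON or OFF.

ON

KepU is non-functional in this strain, so it has no effect.
cAMP is absent, so SovB is active.
No repressor is bound and SovB is active, so *gixG* is transcribed.
So GixG is produced and active.
Fe²⁺ is present, so ZorR is inactive.
Required activator ZorR is absent, so *kosV* is not transcribed.
So KosV is not produced.
With no repressor bound, *kepZ* is transcribed.
So KepZ is produced and active.
Rhamnulose is present, so HaxW is inactive.
With no repressor bound, *jalP* is transcribed.
So JalP is produced and active.
No repressor is bound and GixG and KepZ and JalP are active, so *rudZ* is transcribed.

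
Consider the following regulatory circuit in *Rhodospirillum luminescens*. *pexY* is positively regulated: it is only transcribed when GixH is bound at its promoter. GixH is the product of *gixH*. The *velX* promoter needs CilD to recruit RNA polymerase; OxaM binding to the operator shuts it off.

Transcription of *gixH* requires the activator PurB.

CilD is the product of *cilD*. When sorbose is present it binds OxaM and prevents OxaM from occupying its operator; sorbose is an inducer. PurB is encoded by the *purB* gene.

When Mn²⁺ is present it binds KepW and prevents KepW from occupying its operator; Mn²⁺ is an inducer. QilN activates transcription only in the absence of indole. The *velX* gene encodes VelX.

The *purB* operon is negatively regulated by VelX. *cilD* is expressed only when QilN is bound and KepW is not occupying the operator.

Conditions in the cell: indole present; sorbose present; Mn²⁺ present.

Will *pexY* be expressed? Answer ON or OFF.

ON

Indole is present, so QilN is inactive.
Mn²⁺ is present, so KepW is inactive.
Required activator QilN is absent, so *cilD* is not transcribed.
So CilD is not produced.
Sorbose is present, so OxaM is inactive.
Required activator CilD is absent, so *velX* is not transcribed.
So VelX is not produced.
With no repressor bound, *purB* is transcribed.
So PurB is produced and active.
No repressor is bound and PurB is active, so *gixH* is transcribed.
So GixH is produced and active.
No repressor is bound and GixH is active, so *pexY* is transcribed.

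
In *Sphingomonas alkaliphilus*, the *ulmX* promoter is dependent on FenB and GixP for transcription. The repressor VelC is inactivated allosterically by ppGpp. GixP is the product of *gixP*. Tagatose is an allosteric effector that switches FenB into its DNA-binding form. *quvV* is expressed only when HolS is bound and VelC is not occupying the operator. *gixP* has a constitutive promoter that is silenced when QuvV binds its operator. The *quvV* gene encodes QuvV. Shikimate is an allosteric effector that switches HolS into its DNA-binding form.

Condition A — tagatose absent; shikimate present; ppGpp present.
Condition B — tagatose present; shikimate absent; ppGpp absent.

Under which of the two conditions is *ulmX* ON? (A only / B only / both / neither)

B only

Condition A:
Tagatose is absent, so FenB is inactive.
Shikimate is present, so HolS is active.
ppGpp is present, so VelC is inactive.
No repressor is bound and HolS is active, so *quvV* is transcribed.
So QuvV is produced and active.
With repressor QuvV bound, *gixP* is not transcribed.
So GixP is not produced.
Required activator FenB is absent, so *ulmX* is not transcribed.
→ *ulmX* is OFF in A.
Condition B:
Tagatose is present, so FenB is active.
Shikimate is absent, so HolS is inactive.
ppGpp is absent, so VelC is active.
With repressor VelC bound, *quvV* is not transcribed.
So QuvV is not produced.
With no repressor bound, *gixP* is transcribed.
So GixP is produced and active.
No repressor is bound and FenB and GixP are active, so *ulmX* is transcribed.
→ *ulmX* is ON in B.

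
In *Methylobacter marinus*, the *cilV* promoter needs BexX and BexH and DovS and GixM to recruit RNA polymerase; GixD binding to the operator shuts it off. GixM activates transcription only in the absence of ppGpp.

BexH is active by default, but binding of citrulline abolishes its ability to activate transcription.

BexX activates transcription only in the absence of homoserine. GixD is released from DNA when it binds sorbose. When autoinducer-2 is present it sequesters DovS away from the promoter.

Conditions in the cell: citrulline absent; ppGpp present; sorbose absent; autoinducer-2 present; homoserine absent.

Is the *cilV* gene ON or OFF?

Homoserine is absent, so BexX is active.
Citrulline is absent, so BexH is active.
Sorbose is absent, so GixD is active.
Autoinducer-2 is present, so DovS is inactive.
ppGpp is present, so GixM is inactive.
With repressor GixD bound, *cilV* is not transcribed.

OFF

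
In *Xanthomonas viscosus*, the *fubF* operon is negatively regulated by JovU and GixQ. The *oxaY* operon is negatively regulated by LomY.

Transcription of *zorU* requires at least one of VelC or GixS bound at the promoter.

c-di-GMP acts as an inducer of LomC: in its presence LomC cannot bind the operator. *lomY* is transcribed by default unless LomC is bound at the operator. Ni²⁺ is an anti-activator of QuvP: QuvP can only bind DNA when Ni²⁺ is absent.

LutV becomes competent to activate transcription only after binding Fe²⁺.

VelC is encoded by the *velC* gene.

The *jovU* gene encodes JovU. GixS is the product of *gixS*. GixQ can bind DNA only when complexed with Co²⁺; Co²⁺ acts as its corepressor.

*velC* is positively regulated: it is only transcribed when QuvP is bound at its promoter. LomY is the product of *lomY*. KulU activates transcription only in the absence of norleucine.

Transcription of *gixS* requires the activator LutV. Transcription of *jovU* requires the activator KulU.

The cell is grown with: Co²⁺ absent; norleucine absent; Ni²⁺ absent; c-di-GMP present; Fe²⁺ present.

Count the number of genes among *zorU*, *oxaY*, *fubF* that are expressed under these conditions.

Ni²⁺ is absent, so QuvP is active.
No repressor is bound and QuvP is active, so *velC* is transcribed.
So VelC is produced and active.
Fe²⁺ is present, so LutV is active.
No repressor is bound and LutV is active, so *gixS* is transcribed.
So GixS is produced and active.
Activator VelC is present, so *zorU* is transcribed.
→ *zorU* is ON.
c-di-GMP is present, so LomC is inactive.
With no repressor bound, *lomY* is transcribed.
So LomY is produced and active.
With repressor LomY bound, *oxaY* is not transcribed.
→ *oxaY* is OFF.
Norleucine is absent, so KulU is active.
No repressor is bound and KulU is active, so *jovU* is transcribed.
So JovU is produced and active.
Co²⁺ is absent, so GixQ is inactive.
With repressor JovU bound, *fubF* is not transcribed.
→ *fubF* is OFF.
1 of the 3 genes is transcribed.

1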